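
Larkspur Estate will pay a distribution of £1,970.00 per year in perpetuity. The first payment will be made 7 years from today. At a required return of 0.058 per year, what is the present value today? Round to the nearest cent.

£24217.22

Value at end of year 6: C / r = £1,970.00 / 0.058 = £33,965.5172
Discount to today: PV = £33,965.5172 / (1 + 0.058)^6 = £33,965.5172 / 1.402536 = £24,217.22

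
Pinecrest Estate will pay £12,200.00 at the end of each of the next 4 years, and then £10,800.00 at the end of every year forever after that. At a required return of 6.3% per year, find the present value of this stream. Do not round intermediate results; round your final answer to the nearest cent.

£176246.58

PV of 4-year annuity: £12,200.00 × [1 − (1+0.063)^−4] / 0.063 = 41985.49553
Perpetuity value at year 4: £10,800.00 / 0.063 = 171428.57143
PV of perpetuity: 171428.57143 / (1+0.063)^4 = 134261.08359
Total PV = 41985.49553 + 134261.08359 = 176246.57911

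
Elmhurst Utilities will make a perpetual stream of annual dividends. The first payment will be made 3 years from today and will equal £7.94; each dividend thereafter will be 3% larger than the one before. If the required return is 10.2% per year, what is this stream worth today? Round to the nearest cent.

Value at end of year 2: C₁ / (r − g) = £7.94 / (0.102 − 0.03) = £110.2778
Discount to today: PV = £110.2778 / (1 + 0.102)^2 = £110.2778 / 1.214404 = £90.81

£90.81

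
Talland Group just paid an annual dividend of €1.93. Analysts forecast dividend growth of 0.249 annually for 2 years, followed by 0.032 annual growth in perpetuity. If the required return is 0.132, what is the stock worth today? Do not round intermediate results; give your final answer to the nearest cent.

D_1 = 2.41057
D_2 = 3.01080
Terminal value at year 2: TV = D_2×(1+g_2)/(r−g_2) = 3.10715/0.1 = 31.07148
P_0 = D_1/(1+r)^1 + D_2/(1+r)^2 + TV/(1+r)^2
    = 2.12948 + 2.34958 + 24.24762 = 28.72667

€28.73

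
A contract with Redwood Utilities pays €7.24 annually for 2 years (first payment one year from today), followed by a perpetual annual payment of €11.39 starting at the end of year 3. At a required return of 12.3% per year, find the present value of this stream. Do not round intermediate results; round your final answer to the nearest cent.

€85.62

PV of 2-year annuity: €7.24 × [1 − (1+0.123)^−2] / 0.123 = 12.18790
Perpetuity value at year 2: €11.39 / 0.123 = 92.60163
PV of perpetuity: 92.60163 / (1+0.123)^2 = 73.42756
Total PV = 12.18790 + 73.42756 = 85.61547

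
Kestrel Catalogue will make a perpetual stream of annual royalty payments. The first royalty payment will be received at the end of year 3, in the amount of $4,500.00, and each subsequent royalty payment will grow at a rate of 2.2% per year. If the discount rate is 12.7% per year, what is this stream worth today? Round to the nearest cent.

Value at end of year 2: C₁ / (r − g) = $4,500.00 / (0.127 − 0.022) = $42,857.1429
Discount to today: PV = $42,857.1429 / (1 + 0.127)^2 = $42,857.1429 / 1.270129 = $33,742.35

$33742.35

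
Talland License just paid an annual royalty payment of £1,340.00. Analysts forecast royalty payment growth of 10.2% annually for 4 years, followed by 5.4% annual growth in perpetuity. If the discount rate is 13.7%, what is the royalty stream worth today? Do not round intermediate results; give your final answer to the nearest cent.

D_1 = 1476.68000
D_2 = 1627.30136
D_3 = 1793.28610
D_4 = 1976.20128
Terminal value at year 4: TV = D_4×(1+g_2)/(r−g_2) = 2082.91615/0.083 = 25095.37530
P_0 = D_1/(1+r)^1 + D_2/(1+r)^2 + D_3/(1+r)^3 + D_4/(1+r)^4 + TV/(1+r)^4
    = 1298.75110 + 1258.77195 + 1220.02348 + 1182.46778 + 15015.91621 = 19975.93052

£19975.93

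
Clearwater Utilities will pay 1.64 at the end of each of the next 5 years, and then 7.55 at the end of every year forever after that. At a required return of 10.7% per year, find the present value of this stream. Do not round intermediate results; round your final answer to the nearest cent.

48.55

PV of 5-year annuity: 1.64 × [1 − (1+0.107)^−5] / 0.107 = 6.10729
Perpetuity value at year 5: 7.55 / 0.107 = 70.56075
PV of perpetuity: 70.56075 / (1+0.107)^5 = 42.44486
Total PV = 6.10729 + 42.44486 = 48.55215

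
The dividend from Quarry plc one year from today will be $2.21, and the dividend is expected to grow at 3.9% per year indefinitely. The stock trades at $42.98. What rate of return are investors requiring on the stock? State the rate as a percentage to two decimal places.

P = D₁/(r − g) ⇒ r = D₁/P + g = $2.2100/$42.98 + 0.039 = 0.051419 + 0.039 = 0.090419

9.04%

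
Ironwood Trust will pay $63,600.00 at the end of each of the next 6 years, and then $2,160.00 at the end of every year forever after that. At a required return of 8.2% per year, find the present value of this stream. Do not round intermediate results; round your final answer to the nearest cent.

PV of 6-year annuity: $63,600.00 × [1 − (1+0.082)^−6] / 0.082 = 292239.74953
Perpetuity value at year 6: $2,160.00 / 0.082 = 26341.46341
PV of perpetuity: 26341.46341 / (1+0.082)^6 = 16416.33985
Total PV = 292239.74953 + 16416.33985 = 308656.08938

$308656.09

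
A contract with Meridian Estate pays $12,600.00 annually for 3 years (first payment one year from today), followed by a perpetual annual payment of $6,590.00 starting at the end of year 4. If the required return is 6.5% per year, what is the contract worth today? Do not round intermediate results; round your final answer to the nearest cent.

$117301.95

PV of 3-year annuity: $12,600.00 × [1 − (1+0.065)^−3] / 0.065 = 33370.79144
Perpetuity value at year 3: $6,590.00 / 0.065 = 101384.61538
PV of perpetuity: 101384.61538 / (1+0.065)^3 = 83931.16177
Total PV = 33370.79144 + 83931.16177 = 117301.95320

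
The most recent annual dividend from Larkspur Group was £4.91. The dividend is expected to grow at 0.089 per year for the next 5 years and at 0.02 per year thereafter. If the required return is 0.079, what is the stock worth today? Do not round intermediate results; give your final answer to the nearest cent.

D_1 = 5.34699
D_2 = 5.82287
D_3 = 6.34111
D_4 = 6.90547
D_5 = 7.52005
Terminal value at year 5: TV = D_5×(1+g_2)/(r−g_2) = 7.67045/0.059 = 130.00769
P_0 = D_1/(1+r)^1 + D_2/(1+r)^2 + D_3/(1+r)^3 + D_4/(1+r)^4 + D_5/(1+r)^5 + TV/(1+r)^5
    = 4.95551 + 5.00143 + 5.04778 + 5.09457 + 5.14178 + 88.89183 = 114.13290

£114.13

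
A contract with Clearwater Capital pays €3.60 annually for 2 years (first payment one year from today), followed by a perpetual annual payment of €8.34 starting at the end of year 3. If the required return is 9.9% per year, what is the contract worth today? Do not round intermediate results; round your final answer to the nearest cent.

€76.00

PV of 2-year annuity: €3.60 × [1 − (1+0.099)^−2] / 0.099 = 6.25633
Perpetuity value at year 2: €8.34 / 0.099 = 84.24242
PV of perpetuity: 84.24242 / (1+0.099)^2 = 69.74860
Total PV = 6.25633 + 69.74860 = 76.00492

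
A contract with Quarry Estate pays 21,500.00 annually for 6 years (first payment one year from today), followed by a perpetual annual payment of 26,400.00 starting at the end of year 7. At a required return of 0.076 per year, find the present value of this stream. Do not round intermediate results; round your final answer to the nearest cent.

324438.79

PV of 6-year annuity: 21,500.00 × [1 − (1+0.076)^−6] / 0.076 = 100609.60796
Perpetuity value at year 6: 26,400.00 / 0.076 = 347368.42105
PV of perpetuity: 347368.42105 / (1+0.076)^6 = 223829.18151
Total PV = 100609.60796 + 223829.18151 = 324438.78947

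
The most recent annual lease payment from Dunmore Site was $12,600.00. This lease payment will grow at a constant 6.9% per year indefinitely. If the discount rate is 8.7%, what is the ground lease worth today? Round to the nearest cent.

$748300.00

D₁ = D₀ × (1 + g) = $12,600.00 × 1.069 = $13,469.4000
Growing perpetuity: P = D₁ / (r − g) = $13,469.4000 / (0.087 − 0.069) = $748,300.00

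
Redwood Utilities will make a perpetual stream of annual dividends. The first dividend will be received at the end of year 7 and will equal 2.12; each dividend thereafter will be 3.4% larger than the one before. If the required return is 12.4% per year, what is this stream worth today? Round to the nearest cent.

11.68

Value at end of year 6: C₁ / (r − g) = 2.12 / (0.124 − 0.034) = 23.5556
Discount to today: PV = 23.5556 / (1 + 0.124)^6 = 23.5556 / 2.016498 = 11.68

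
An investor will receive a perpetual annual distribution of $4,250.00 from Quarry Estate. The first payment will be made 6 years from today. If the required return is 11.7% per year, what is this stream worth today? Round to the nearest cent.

$20889.94

Value at end of year 5: C / r = $4,250.00 / 0.117 = $36,324.7863
Discount to today: PV = $36,324.7863 / (1 + 0.117)^5 = $36,324.7863 / 1.738865 = $20,889.94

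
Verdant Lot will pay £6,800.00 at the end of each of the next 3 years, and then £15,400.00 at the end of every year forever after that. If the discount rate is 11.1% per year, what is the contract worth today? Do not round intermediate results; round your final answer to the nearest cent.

PV of 3-year annuity: £6,800.00 × [1 − (1+0.111)^−3] / 0.111 = 16588.40128
Perpetuity value at year 3: £15,400.00 / 0.111 = 138738.73874
PV of perpetuity: 138738.73874 / (1+0.111)^3 = 101170.88877
Total PV = 16588.40128 + 101170.88877 = 117759.29006

£117759.29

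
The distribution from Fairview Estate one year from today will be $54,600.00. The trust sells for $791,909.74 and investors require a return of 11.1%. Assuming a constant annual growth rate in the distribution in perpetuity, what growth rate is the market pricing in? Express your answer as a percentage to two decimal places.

P = D₁/(r−g) ⇒ g = r − D₁/P = 0.111 − $54,600.00/$791,909.74 = 0.042053

4.21%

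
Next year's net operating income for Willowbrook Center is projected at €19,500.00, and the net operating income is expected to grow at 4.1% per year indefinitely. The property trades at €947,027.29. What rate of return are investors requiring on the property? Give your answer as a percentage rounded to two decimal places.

P = D₁/(r − g) ⇒ r = D₁/P + g = €19,500.0000/€947,027.29 + 0.041 = 0.020591 + 0.041 = 0.061591

6.16%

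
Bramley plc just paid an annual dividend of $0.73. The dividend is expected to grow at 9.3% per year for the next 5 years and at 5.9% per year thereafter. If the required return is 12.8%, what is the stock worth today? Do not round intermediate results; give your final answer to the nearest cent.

$12.89

D_1 = 0.79789
D_2 = 0.87209
D_3 = 0.95320
D_4 = 1.04185
D_5 = 1.13874
Terminal value at year 5: TV = D_5×(1+g_2)/(r−g_2) = 1.20592/0.069 = 17.47715
P_0 = D_1/(1+r)^1 + D_2/(1+r)^2 + D_3/(1+r)^3 + D_4/(1+r)^4 + D_5/(1+r)^5 + TV/(1+r)^5
    = 0.70735 + 0.68540 + 0.66413 + 0.64353 + 0.62356 + 9.57029 = 12.89426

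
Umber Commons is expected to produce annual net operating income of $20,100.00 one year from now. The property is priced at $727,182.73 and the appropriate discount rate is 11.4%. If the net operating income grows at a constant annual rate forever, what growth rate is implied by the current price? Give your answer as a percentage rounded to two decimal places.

P = D₁/(r−g) ⇒ g = r − D₁/P = 0.114 − $20,100.00/$727,182.73 = 0.086359

8.64%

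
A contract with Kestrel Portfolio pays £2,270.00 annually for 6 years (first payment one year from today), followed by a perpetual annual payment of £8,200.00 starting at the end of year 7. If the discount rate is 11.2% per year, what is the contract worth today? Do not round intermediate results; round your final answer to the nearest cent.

£48271.08

PV of 6-year annuity: £2,270.00 × [1 − (1+0.112)^−6] / 0.112 = 9548.24404
Perpetuity value at year 6: £8,200.00 / 0.112 = 73214.28571
PV of perpetuity: 73214.28571 / (1+0.112)^6 = 38722.83149
Total PV = 9548.24404 + 38722.83149 = 48271.07552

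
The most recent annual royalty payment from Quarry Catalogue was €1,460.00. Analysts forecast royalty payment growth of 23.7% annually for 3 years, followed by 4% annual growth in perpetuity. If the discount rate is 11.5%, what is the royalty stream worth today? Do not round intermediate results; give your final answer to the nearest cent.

D_1 = 1806.02000
D_2 = 2234.04674
D_3 = 2763.51582
Terminal value at year 3: TV = D_3×(1+g_2)/(r−g_2) = 2874.05645/0.075 = 38320.75267
P_0 = D_1/(1+r)^1 + D_2/(1+r)^2 + D_3/(1+r)^3 + TV/(1+r)^3
    = 1619.74888 + 1796.97701 + 1993.59691 + 27644.54386 = 33054.86666

€33054.87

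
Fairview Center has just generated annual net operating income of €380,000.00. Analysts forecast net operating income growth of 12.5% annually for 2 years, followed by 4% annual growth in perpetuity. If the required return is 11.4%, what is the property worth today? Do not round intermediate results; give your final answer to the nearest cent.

€6217823.52

D_1 = 427500.00000
D_2 = 480937.50000
Terminal value at year 2: TV = D_2×(1+g_2)/(r−g_2) = 500175.00000/0.074 = 6759121.62162
P_0 = D_1/(1+r)^1 + D_2/(1+r)^2 + TV/(1+r)^2
    = 383752.24417 + 387541.53922 + 5446529.74032 = 6217823.52370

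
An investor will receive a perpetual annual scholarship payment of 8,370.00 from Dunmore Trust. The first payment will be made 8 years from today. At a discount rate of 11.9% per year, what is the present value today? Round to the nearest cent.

32016.06

Value at end of year 7: C / r = 8,370.00 / 0.119 = 70,336.1345
Discount to today: PV = 70,336.1345 / (1 + 0.119)^7 = 70,336.1345 / 2.196902 = 32,016.06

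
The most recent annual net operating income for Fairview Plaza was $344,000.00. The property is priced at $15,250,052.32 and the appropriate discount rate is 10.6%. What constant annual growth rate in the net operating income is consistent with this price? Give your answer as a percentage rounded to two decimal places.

8.16%

P = D₀(1+g)/(r−g) ⇒ P(r−g) = D₀(1+g) ⇒ g(P+D₀) = P·r − D₀
g = (P·r − D₀)/(P + D₀) = ($15,250,052.32×0.106 − $344,000.00) / ($15,250,052.32 + $344,000.00) = 0.081602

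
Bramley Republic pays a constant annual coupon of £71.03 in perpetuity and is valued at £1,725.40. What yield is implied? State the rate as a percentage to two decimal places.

P = C/r ⇒ r = C/P = £71.03/£1,725.40 = 0.041167

4.12%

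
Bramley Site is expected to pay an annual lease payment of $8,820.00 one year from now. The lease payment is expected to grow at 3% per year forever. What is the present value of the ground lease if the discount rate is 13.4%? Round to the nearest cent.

Growing perpetuity: P = D₁ / (r − g) = $8,820.0000 / (0.134 − 0.03) = $84,807.69

$84807.69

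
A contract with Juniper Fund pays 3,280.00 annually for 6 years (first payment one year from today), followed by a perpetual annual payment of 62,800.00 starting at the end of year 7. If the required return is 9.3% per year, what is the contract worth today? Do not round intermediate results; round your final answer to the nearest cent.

PV of 6-year annuity: 3,280.00 × [1 − (1+0.093)^−6] / 0.093 = 14583.13142
Perpetuity value at year 6: 62,800.00 / 0.093 = 675268.81720
PV of perpetuity: 675268.81720 / (1+0.093)^6 = 396055.20343
Total PV = 14583.13142 + 396055.20343 = 410638.33485

410638.33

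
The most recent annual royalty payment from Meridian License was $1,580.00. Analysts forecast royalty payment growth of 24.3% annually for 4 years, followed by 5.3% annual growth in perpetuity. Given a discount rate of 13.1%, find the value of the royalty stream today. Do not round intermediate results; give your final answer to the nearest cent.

D_1 = 1963.94000
D_2 = 2441.17742
D_3 = 3034.38353
D_4 = 3771.73873
Terminal value at year 4: TV = D_4×(1+g_2)/(r−g_2) = 3971.64088/0.078 = 50918.47288
P_0 = D_1/(1+r)^1 + D_2/(1+r)^2 + D_3/(1+r)^3 + D_4/(1+r)^4 + TV/(1+r)^4
    = 1736.46331 + 1908.42077 + 2097.40673 + 2305.10749 + 31118.95111 = 39166.34941

$39166.35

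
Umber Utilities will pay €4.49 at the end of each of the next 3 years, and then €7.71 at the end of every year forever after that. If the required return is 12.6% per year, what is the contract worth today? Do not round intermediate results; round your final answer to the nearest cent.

PV of 3-year annuity: €4.49 × [1 − (1+0.126)^−3] / 0.126 = 10.67400
Perpetuity value at year 3: €7.71 / 0.126 = 61.19048
PV of perpetuity: 61.19048 / (1+0.126)^3 = 42.86163
Total PV = 10.67400 + 42.86163 = 53.53563

€53.54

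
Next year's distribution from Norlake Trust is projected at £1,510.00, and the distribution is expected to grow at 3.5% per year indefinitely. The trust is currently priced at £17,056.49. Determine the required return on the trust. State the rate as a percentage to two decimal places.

12.35%

P = D₁/(r − g) ⇒ r = D₁/P + g = £1,510.0000/£17,056.49 + 0.035 = 0.088529 + 0.035 = 0.123529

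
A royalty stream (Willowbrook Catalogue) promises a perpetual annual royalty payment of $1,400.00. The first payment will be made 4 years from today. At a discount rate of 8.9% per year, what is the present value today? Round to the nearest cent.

$12180.20

Value at end of year 3: C / r = $1,400.00 / 0.089 = $15,730.3371
Discount to today: PV = $15,730.3371 / (1 + 0.089)^3 = $15,730.3371 / 1.291468 = $12,180.20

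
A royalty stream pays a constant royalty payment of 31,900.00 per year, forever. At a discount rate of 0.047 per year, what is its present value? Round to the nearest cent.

678723.40

Level perpetuity: PV = C / r = 31,900.00 / 0.047 = 678,723.40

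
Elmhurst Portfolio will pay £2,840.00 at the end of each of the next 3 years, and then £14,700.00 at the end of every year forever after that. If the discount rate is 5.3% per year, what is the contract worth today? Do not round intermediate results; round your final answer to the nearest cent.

£245241.47

PV of 3-year annuity: £2,840.00 × [1 − (1+0.053)^−3] / 0.053 = 7690.75290
Perpetuity value at year 3: £14,700.00 / 0.053 = 277358.49057
PV of perpetuity: 277358.49057 / (1+0.053)^3 = 237550.72028
Total PV = 7690.75290 + 237550.72028 = 245241.47318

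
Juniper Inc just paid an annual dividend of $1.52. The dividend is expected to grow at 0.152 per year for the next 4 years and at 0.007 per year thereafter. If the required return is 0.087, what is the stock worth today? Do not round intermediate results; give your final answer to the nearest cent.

$31.18

D_1 = 1.75104
D_2 = 2.01720
D_3 = 2.32381
D_4 = 2.67703
Terminal value at year 4: TV = D_4×(1+g_2)/(r−g_2) = 2.69577/0.08 = 33.69714
P_0 = D_1/(1+r)^1 + D_2/(1+r)^2 + D_3/(1+r)^3 + D_4/(1+r)^4 + TV/(1+r)^4
    = 1.61089 + 1.70722 + 1.80931 + 1.91750 + 24.13653 = 31.18145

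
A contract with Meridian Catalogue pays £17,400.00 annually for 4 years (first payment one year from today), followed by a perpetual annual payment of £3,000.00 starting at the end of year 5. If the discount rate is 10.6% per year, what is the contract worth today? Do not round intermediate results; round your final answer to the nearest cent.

PV of 4-year annuity: £17,400.00 × [1 − (1+0.106)^−4] / 0.106 = 54446.83929
Perpetuity value at year 4: £3,000.00 / 0.106 = 28301.88679
PV of perpetuity: 28301.88679 / (1+0.106)^4 = 18914.50071
Total PV = 54446.83929 + 18914.50071 = 73361.34000

£73361.34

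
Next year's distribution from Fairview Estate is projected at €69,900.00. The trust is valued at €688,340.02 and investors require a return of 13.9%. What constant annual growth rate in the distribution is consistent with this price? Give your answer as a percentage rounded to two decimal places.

3.75%

P = D₁/(r−g) ⇒ g = r − D₁/P = 0.139 − €69,900.00/€688,340.02 = 0.037451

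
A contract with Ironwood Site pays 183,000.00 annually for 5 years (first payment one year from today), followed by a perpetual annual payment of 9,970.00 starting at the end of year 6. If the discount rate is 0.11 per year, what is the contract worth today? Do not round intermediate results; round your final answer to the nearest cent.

730137.42

PV of 5-year annuity: 183,000.00 × [1 − (1+0.11)^−5] / 0.11 = 676349.15423
Perpetuity value at year 5: 9,970.00 / 0.11 = 90636.36364
PV of perpetuity: 90636.36364 / (1+0.11)^5 = 53788.27037
Total PV = 676349.15423 + 53788.27037 = 730137.42460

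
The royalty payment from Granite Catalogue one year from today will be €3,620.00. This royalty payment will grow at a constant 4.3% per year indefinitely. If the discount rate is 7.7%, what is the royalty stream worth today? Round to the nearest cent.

Growing perpetuity: P = D₁ / (r − g) = €3,620.0000 / (0.077 − 0.043) = €106,470.59

€106470.59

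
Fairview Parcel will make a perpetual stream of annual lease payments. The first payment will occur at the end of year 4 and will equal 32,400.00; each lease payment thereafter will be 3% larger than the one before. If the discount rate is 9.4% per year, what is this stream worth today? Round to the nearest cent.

Value at end of year 3: C₁ / (r − g) = 32,400.00 / (0.094 − 0.03) = 506,250.0000
Discount to today: PV = 506,250.0000 / (1 + 0.094)^3 = 506,250.0000 / 1.309339 = 386,645.60

386645.60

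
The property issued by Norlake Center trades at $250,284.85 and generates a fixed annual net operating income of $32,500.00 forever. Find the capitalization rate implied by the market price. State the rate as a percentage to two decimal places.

12.99%

P = C/r ⇒ r = C/P = $32,500.00/$250,284.85 = 0.129852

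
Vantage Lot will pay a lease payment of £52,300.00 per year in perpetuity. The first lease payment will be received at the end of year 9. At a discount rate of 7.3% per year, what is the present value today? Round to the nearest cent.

£407737.87

Value at end of year 8: C / r = £52,300.00 / 0.073 = £716,438.3562
Discount to today: PV = £716,438.3562 / (1 + 0.073)^8 = £716,438.3562 / 1.757105 = £407,737.87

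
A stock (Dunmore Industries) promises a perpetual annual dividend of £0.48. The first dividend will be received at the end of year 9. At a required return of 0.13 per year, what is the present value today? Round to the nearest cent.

Value at end of year 8: C / r = £0.48 / 0.13 = £3.6923
Discount to today: PV = £3.6923 / (1 + 0.13)^8 = £3.6923 / 2.658444 = £1.39

£1.39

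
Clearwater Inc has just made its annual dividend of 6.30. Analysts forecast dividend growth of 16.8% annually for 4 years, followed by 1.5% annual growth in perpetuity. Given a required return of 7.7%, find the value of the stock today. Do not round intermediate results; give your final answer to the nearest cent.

D_1 = 7.35840
D_2 = 8.59461
D_3 = 10.03851
D_4 = 11.72497
Terminal value at year 4: TV = D_4×(1+g_2)/(r−g_2) = 11.90085/0.062 = 191.94919
P_0 = D_1/(1+r)^1 + D_2/(1+r)^2 + D_3/(1+r)^3 + D_4/(1+r)^4 + TV/(1+r)^4
    = 6.83231 + 7.40960 + 8.03567 + 8.71463 + 142.66698 = 173.65919

173.66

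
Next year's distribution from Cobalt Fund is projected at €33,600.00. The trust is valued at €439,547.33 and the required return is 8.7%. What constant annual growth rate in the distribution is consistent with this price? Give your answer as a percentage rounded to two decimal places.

P = D₁/(r−g) ⇒ g = r − D₁/P = 0.087 − €33,600.00/€439,547.33 = 0.010558

1.06%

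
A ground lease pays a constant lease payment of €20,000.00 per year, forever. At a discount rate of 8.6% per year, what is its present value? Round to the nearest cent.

Level perpetuity: PV = C / r = €20,000.00 / 0.086 = €232,558.14

€232558.14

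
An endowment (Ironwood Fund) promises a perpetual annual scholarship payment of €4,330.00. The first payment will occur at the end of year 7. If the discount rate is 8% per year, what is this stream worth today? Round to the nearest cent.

Value at end of year 6: C / r = €4,330.00 / 0.08 = €54,125.0000
Discount to today: PV = €54,125.0000 / (1 + 0.08)^6 = €54,125.0000 / 1.586874 = €34,107.93

€34107.93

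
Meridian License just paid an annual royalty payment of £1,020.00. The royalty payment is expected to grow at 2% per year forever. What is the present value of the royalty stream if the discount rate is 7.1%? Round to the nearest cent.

£20400.00

D₁ = D₀ × (1 + g) = £1,020.00 × 1.02 = £1,040.4000
Growing perpetuity: P = D₁ / (r − g) = £1,040.4000 / (0.071 − 0.02) = £20,400.00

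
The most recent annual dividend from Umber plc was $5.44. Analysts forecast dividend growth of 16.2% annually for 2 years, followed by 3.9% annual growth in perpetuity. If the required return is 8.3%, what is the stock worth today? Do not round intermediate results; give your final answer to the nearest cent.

$159.98

D_1 = 6.32128
D_2 = 7.34533
Terminal value at year 2: TV = D_2×(1+g_2)/(r−g_2) = 7.63180/0.044 = 173.44989
P_0 = D_1/(1+r)^1 + D_2/(1+r)^2 + TV/(1+r)^2
    = 5.83682 + 6.26259 + 147.88261 = 159.98203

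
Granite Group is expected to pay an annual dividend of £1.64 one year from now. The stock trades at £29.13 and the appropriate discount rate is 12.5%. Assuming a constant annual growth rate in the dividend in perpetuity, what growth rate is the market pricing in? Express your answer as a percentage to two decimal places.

6.87%

P = D₁/(r−g) ⇒ g = r − D₁/P = 0.125 − £1.64/£29.13 = 0.068701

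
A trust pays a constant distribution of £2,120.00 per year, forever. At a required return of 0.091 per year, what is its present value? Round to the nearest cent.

£23296.70

Level perpetuity: PV = C / r = £2,120.00 / 0.091 = £23,296.70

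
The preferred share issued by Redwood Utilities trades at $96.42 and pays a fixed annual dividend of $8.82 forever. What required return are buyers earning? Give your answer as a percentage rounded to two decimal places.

P = C/r ⇒ r = C/P = $8.82/$96.42 = 0.091475

9.15%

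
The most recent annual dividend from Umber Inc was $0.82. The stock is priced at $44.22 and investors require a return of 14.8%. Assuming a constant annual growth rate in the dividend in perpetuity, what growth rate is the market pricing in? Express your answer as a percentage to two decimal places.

P = D₀(1+g)/(r−g) ⇒ P(r−g) = D₀(1+g) ⇒ g(P+D₀) = P·r − D₀
g = (P·r − D₀)/(P + D₀) = ($44.22×0.148 − $0.82) / ($44.22 + $0.82) = 0.127099

12.71%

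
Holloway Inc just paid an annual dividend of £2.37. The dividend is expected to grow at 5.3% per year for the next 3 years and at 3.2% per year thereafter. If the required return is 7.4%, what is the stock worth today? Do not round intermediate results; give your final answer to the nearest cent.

£61.72

D_1 = 2.49561
D_2 = 2.62788
D_3 = 2.76715
Terminal value at year 3: TV = D_3×(1+g_2)/(r−g_2) = 2.85570/0.042 = 67.99295
P_0 = D_1/(1+r)^1 + D_2/(1+r)^2 + D_3/(1+r)^3 + TV/(1+r)^3
    = 2.32366 + 2.27822 + 2.23368 + 54.88467 = 61.72023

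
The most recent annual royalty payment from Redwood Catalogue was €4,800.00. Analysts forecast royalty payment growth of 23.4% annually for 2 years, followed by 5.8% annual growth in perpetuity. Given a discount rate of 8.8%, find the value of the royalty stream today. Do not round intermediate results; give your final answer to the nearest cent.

€229378.82

D_1 = 5923.20000
D_2 = 7309.22880
Terminal value at year 2: TV = D_2×(1+g_2)/(r−g_2) = 7733.16407/0.03 = 257772.13568
P_0 = D_1/(1+r)^1 + D_2/(1+r)^2 + TV/(1+r)^2
    = 5444.11765 + 6174.67020 + 217760.03568 = 229378.82353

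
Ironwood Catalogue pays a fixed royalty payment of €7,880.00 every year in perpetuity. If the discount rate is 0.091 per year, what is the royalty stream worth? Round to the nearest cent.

€86593.41

Level perpetuity: PV = C / r = €7,880.00 / 0.091 = €86,593.41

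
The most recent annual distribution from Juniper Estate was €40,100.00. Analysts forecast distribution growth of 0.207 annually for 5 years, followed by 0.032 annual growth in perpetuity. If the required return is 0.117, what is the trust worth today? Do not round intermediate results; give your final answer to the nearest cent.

D_1 = 48400.70000
D_2 = 58419.64490
D_3 = 70512.51139
D_4 = 85108.60125
D_5 = 102726.08171
Terminal value at year 5: TV = D_5×(1+g_2)/(r−g_2) = 106013.31633/0.085 = 1247215.48620
P_0 = D_1/(1+r)^1 + D_2/(1+r)^2 + D_3/(1+r)^3 + D_4/(1+r)^4 + D_5/(1+r)^5 + TV/(1+r)^5
    = 43330.97583 + 46822.28095 + 50594.89088 + 54671.47116 + 59076.51360 + 717258.37691 = 971754.50934

€971754.51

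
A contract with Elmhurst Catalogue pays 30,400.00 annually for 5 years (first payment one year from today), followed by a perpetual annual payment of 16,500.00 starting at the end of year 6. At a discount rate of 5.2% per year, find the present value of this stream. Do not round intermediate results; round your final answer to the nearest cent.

377156.16

PV of 5-year annuity: 30,400.00 × [1 − (1+0.052)^−5] / 0.052 = 130891.60532
Perpetuity value at year 5: 16,500.00 / 0.052 = 317307.69231
PV of perpetuity: 317307.69231 / (1+0.052)^5 = 246264.55126
Total PV = 130891.60532 + 246264.55126 = 377156.15658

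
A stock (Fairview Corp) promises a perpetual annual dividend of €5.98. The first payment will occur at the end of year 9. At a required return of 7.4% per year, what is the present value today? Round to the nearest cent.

€45.65

Value at end of year 8: C / r = €5.98 / 0.074 = €80.8108
Discount to today: PV = €80.8108 / (1 + 0.074)^8 = €80.8108 / 1.770249 = €45.65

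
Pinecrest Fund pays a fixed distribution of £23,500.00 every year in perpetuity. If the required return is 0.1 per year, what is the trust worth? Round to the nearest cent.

Level perpetuity: PV = C / r = £23,500.00 / 0.1 = £235,000.00

£235000.00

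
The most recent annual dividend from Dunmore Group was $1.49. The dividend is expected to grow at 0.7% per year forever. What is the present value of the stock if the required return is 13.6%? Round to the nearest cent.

$11.63

D₁ = D₀ × (1 + g) = $1.49 × 1.007 = $1.5004
Growing perpetuity: P = D₁ / (r − g) = $1.5004 / (0.136 − 0.007) = $11.63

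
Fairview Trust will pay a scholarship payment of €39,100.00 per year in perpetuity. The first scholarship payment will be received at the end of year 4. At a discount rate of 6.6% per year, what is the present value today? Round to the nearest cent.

Value at end of year 3: C / r = €39,100.00 / 0.066 = €592,424.2424
Discount to today: PV = €592,424.2424 / (1 + 0.066)^3 = €592,424.2424 / 1.211355 = €489,058.95

€489058.95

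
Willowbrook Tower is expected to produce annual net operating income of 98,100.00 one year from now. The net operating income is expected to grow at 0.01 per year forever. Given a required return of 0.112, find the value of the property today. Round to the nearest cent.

Growing perpetuity: P = D₁ / (r − g) = 98,100.0000 / (0.112 − 0.01) = 961,764.71

961764.71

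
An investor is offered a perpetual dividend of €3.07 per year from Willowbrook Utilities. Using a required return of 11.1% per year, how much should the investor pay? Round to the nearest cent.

€27.66

Level perpetuity: PV = C / r = €3.07 / 0.111 = €27.66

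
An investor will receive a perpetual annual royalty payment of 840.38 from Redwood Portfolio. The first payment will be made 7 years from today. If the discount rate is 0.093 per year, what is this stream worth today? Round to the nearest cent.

Value at end of year 6: C / r = 840.38 / 0.093 = 9,036.3441
Discount to today: PV = 9,036.3441 / (1 + 0.093)^6 = 9,036.3441 / 1.704987 = 5,299.95

5299.95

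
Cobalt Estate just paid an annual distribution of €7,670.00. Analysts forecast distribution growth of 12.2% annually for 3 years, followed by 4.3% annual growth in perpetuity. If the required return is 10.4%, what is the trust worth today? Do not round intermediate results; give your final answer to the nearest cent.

€161432.77

D_1 = 8605.74000
D_2 = 9655.64028
D_3 = 10833.62839
Terminal value at year 3: TV = D_3×(1+g_2)/(r−g_2) = 11299.47442/0.061 = 185237.28549
P_0 = D_1/(1+r)^1 + D_2/(1+r)^2 + D_3/(1+r)^3 + TV/(1+r)^3
    = 7795.05435 + 7922.14763 + 8051.31308 + 137664.25472 = 161432.76977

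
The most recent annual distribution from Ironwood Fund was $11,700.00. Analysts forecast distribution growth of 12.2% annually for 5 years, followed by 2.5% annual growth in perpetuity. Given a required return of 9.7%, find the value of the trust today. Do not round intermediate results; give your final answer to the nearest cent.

$249049.98

D_1 = 13127.40000
D_2 = 14728.94280
D_3 = 16525.87382
D_4 = 18542.03043
D_5 = 20804.15814
Terminal value at year 5: TV = D_5×(1+g_2)/(r−g_2) = 21324.26209/0.072 = 296170.30685
P_0 = D_1/(1+r)^1 + D_2/(1+r)^2 + D_3/(1+r)^3 + D_4/(1+r)^4 + D_5/(1+r)^5 + TV/(1+r)^5
    = 11966.63628 + 12239.34905 + 12518.27679 + 12803.56112 + 13095.34693 + 186426.81392 = 249049.98409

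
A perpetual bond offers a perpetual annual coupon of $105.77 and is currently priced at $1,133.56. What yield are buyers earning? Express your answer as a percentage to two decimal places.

9.33%

P = C/r ⇒ r = C/P = $105.77/$1,133.56 = 0.093308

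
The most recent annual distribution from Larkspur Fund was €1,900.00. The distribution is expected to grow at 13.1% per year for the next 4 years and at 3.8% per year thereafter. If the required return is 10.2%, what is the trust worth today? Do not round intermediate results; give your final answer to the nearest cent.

D_1 = 2148.90000
D_2 = 2430.40590
D_3 = 2748.78907
D_4 = 3108.88044
Terminal value at year 4: TV = D_4×(1+g_2)/(r−g_2) = 3227.01790/0.064 = 50422.15466
P_0 = D_1/(1+r)^1 + D_2/(1+r)^2 + D_3/(1+r)^3 + D_4/(1+r)^4 + TV/(1+r)^4
    = 1950.00000 + 2001.31579 + 2053.98199 + 2108.03415 + 34189.67891 = 42303.01084

€42303.01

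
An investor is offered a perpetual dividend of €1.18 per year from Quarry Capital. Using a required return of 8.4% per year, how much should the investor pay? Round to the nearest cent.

Level perpetuity: PV = C / r = €1.18 / 0.084 = €14.05

€14.05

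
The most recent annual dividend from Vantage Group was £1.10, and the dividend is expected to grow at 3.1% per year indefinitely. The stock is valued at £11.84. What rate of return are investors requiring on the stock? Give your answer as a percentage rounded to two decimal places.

D₁ = £1.10 × 1.031 = £1.1341
P = D₁/(r − g) ⇒ r = D₁/P + g = £1.1341/£11.84 + 0.031 = 0.095785 + 0.031 = 0.126785

12.68%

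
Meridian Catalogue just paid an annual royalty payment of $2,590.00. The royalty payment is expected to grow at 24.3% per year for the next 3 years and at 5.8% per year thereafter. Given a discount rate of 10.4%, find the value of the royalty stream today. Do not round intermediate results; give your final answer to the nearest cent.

D_1 = 3219.37000
D_2 = 4001.67691
D_3 = 4974.08440
Terminal value at year 3: TV = D_3×(1+g_2)/(r−g_2) = 5262.58129/0.046 = 114403.94118
P_0 = D_1/(1+r)^1 + D_2/(1+r)^2 + D_3/(1+r)^3 + TV/(1+r)^3
    = 2916.09601 + 3283.24941 + 3696.62954 + 85022.47945 = 94918.45442

$94918.45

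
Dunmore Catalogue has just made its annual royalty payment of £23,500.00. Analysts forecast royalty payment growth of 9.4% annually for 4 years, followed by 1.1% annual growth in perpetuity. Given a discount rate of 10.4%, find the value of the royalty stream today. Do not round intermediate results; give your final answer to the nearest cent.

D_1 = 25709.00000
D_2 = 28125.64600
D_3 = 30769.45672
D_4 = 33661.78566
Terminal value at year 4: TV = D_4×(1+g_2)/(r−g_2) = 34032.06530/0.093 = 365936.18600
P_0 = D_1/(1+r)^1 + D_2/(1+r)^2 + D_3/(1+r)^3 + D_4/(1+r)^4 + TV/(1+r)^4
    = 23287.13768 + 23076.20346 + 22867.17988 + 22660.04963 + 246336.66854 = 338227.23919

£338227.24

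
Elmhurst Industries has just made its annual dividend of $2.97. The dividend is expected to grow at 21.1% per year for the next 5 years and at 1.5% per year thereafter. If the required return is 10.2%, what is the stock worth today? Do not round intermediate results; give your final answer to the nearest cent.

$75.41

D_1 = 3.59667
D_2 = 4.35557
D_3 = 5.27459
D_4 = 6.38753
D_5 = 7.73530
Terminal value at year 5: TV = D_5×(1+g_2)/(r−g_2) = 7.85133/0.087 = 90.24517
P_0 = D_1/(1+r)^1 + D_2/(1+r)^2 + D_3/(1+r)^3 + D_4/(1+r)^4 + D_5/(1+r)^5 + TV/(1+r)^5
    = 3.26377 + 3.58659 + 3.94134 + 4.33118 + 4.75959 + 55.52851 = 75.41097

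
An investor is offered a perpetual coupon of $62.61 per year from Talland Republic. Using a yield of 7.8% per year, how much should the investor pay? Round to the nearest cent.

Level perpetuity: PV = C / r = $62.61 / 0.078 = $802.69

$802.69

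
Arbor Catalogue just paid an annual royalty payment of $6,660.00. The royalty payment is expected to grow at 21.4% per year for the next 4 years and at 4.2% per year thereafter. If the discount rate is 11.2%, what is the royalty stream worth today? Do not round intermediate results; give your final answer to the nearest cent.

$174166.92

D_1 = 8085.24000
D_2 = 9815.48136
D_3 = 11915.99437
D_4 = 14466.01717
Terminal value at year 4: TV = D_4×(1+g_2)/(r−g_2) = 15073.58989/0.07 = 215336.99839
P_0 = D_1/(1+r)^1 + D_2/(1+r)^2 + D_3/(1+r)^3 + D_4/(1+r)^4 + TV/(1+r)^4
    = 7270.89928 + 7937.83429 + 8665.94499 + 9460.84282 + 140831.40307 = 174166.92444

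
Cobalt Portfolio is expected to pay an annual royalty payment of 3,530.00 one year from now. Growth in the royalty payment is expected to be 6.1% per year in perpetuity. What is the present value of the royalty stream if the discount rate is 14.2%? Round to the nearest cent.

Growing perpetuity: P = D₁ / (r − g) = 3,530.0000 / (0.142 − 0.061) = 43,580.25

43580.25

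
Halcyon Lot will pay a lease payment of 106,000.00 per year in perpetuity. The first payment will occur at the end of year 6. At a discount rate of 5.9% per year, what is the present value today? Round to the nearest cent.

Value at end of year 5: C / r = 106,000.00 / 0.059 = 1,796,610.1695
Discount to today: PV = 1,796,610.1695 / (1 + 0.059)^5 = 1,796,610.1695 / 1.331925 = 1,348,882.29

1348882.29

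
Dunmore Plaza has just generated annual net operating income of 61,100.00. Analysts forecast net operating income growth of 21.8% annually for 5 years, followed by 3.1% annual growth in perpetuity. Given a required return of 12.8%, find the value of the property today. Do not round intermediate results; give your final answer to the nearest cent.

D_1 = 74419.80000
D_2 = 90643.31640
D_3 = 110403.55938
D_4 = 134471.53532
D_5 = 163786.33002
Terminal value at year 5: TV = D_5×(1+g_2)/(r−g_2) = 168863.70625/0.097 = 1740862.95102
P_0 = D_1/(1+r)^1 + D_2/(1+r)^2 + D_3/(1+r)^3 + D_4/(1+r)^4 + D_5/(1+r)^5 + TV/(1+r)^5
    = 65975.00000 + 71238.96277 + 76922.92256 + 83060.38979 + 89687.54855 + 953276.93352 = 1340161.75718

1340161.76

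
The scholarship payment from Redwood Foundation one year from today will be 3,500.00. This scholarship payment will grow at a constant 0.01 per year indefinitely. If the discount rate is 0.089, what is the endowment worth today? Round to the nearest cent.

44303.80

Growing perpetuity: P = D₁ / (r − g) = 3,500.0000 / (0.089 − 0.01) = 44,303.80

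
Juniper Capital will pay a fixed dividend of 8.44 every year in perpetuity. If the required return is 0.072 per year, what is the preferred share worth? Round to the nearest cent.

Level perpetuity: PV = C / r = 8.44 / 0.072 = 117.22

117.22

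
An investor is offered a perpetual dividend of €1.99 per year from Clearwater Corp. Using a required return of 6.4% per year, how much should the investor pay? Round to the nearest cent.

€31.09

Level perpetuity: PV = C / r = €1.99 / 0.064 = €31.09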